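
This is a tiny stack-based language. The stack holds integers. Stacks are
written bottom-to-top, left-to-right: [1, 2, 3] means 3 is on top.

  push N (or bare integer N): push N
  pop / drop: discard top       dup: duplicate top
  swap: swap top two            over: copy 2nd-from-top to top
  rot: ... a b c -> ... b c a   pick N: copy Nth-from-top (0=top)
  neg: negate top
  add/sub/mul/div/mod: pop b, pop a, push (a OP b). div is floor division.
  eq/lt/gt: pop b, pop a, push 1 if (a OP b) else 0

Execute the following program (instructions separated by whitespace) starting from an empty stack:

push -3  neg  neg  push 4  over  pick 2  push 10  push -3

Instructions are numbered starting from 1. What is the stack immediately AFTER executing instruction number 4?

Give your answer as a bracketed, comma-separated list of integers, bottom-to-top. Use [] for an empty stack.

Answer: [-3, 4]

Derivation:
Step 1 ('push -3'): [-3]
Step 2 ('neg'): [3]
Step 3 ('neg'): [-3]
Step 4 ('push 4'): [-3, 4]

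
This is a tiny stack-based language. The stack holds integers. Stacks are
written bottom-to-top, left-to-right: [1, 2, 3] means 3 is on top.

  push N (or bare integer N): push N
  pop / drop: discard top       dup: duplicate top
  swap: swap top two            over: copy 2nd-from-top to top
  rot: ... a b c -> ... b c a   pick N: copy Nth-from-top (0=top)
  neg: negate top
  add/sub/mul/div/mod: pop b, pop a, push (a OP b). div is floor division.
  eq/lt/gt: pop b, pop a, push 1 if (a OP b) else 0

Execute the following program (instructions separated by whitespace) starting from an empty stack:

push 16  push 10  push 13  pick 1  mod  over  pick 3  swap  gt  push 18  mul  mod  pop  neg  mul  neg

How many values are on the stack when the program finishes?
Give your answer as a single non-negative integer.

After 'push 16': stack = [16] (depth 1)
After 'push 10': stack = [16, 10] (depth 2)
After 'push 13': stack = [16, 10, 13] (depth 3)
After 'pick 1': stack = [16, 10, 13, 10] (depth 4)
After 'mod': stack = [16, 10, 3] (depth 3)
After 'over': stack = [16, 10, 3, 10] (depth 4)
After 'pick 3': stack = [16, 10, 3, 10, 16] (depth 5)
After 'swap': stack = [16, 10, 3, 16, 10] (depth 5)
After 'gt': stack = [16, 10, 3, 1] (depth 4)
After 'push 18': stack = [16, 10, 3, 1, 18] (depth 5)
After 'mul': stack = [16, 10, 3, 18] (depth 4)
After 'mod': stack = [16, 10, 3] (depth 3)
After 'pop': stack = [16, 10] (depth 2)
After 'neg': stack = [16, -10] (depth 2)
After 'mul': stack = [-160] (depth 1)
After 'neg': stack = [160] (depth 1)

Answer: 1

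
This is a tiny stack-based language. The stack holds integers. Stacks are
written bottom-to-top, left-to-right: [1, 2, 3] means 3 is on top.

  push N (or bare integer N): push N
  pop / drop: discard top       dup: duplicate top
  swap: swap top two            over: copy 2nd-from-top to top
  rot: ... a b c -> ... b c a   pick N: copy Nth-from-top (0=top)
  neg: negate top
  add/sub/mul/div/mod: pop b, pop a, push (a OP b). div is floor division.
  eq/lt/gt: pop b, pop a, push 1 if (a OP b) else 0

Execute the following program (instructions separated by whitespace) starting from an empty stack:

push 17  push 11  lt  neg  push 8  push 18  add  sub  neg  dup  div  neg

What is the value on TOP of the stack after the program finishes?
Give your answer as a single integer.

Answer: -1

Derivation:
After 'push 17': [17]
After 'push 11': [17, 11]
After 'lt': [0]
After 'neg': [0]
After 'push 8': [0, 8]
After 'push 18': [0, 8, 18]
After 'add': [0, 26]
After 'sub': [-26]
After 'neg': [26]
After 'dup': [26, 26]
After 'div': [1]
After 'neg': [-1]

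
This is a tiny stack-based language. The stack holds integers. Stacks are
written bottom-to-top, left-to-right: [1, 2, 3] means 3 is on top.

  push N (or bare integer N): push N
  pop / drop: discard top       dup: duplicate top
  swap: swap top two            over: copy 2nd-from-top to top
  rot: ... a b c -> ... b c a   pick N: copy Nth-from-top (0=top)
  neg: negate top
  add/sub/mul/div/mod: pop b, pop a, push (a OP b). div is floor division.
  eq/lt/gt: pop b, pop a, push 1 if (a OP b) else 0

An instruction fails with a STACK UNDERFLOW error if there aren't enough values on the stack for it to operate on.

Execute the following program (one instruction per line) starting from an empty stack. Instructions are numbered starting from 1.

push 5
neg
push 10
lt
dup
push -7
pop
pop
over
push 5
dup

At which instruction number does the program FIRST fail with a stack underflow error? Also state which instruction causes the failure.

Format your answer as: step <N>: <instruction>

Step 1 ('push 5'): stack = [5], depth = 1
Step 2 ('neg'): stack = [-5], depth = 1
Step 3 ('push 10'): stack = [-5, 10], depth = 2
Step 4 ('lt'): stack = [1], depth = 1
Step 5 ('dup'): stack = [1, 1], depth = 2
Step 6 ('push -7'): stack = [1, 1, -7], depth = 3
Step 7 ('pop'): stack = [1, 1], depth = 2
Step 8 ('pop'): stack = [1], depth = 1
Step 9 ('over'): needs 2 value(s) but depth is 1 — STACK UNDERFLOW

Answer: step 9: over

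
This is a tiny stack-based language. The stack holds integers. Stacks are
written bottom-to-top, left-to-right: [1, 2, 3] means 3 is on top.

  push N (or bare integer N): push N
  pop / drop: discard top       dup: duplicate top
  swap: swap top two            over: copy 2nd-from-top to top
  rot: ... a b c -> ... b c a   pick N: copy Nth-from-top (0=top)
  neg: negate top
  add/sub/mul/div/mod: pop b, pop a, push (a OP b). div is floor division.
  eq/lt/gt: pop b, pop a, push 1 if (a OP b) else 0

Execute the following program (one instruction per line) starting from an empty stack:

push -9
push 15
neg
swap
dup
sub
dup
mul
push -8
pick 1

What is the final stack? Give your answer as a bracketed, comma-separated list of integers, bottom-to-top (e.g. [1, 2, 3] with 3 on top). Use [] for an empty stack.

After 'push -9': [-9]
After 'push 15': [-9, 15]
After 'neg': [-9, -15]
After 'swap': [-15, -9]
After 'dup': [-15, -9, -9]
After 'sub': [-15, 0]
After 'dup': [-15, 0, 0]
After 'mul': [-15, 0]
After 'push -8': [-15, 0, -8]
After 'pick 1': [-15, 0, -8, 0]

Answer: [-15, 0, -8, 0]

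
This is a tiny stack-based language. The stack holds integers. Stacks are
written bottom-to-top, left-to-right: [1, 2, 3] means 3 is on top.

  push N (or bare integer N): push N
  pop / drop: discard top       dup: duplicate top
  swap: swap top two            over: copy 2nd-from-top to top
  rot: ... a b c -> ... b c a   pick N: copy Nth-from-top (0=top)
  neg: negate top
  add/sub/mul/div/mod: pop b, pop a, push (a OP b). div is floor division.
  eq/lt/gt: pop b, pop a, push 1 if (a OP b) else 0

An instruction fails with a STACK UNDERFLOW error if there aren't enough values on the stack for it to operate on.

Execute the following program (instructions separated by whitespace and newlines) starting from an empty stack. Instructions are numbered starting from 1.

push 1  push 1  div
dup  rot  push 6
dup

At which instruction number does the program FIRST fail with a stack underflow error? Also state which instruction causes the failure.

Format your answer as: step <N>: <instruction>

Step 1 ('push 1'): stack = [1], depth = 1
Step 2 ('push 1'): stack = [1, 1], depth = 2
Step 3 ('div'): stack = [1], depth = 1
Step 4 ('dup'): stack = [1, 1], depth = 2
Step 5 ('rot'): needs 3 value(s) but depth is 2 — STACK UNDERFLOW

Answer: step 5: rot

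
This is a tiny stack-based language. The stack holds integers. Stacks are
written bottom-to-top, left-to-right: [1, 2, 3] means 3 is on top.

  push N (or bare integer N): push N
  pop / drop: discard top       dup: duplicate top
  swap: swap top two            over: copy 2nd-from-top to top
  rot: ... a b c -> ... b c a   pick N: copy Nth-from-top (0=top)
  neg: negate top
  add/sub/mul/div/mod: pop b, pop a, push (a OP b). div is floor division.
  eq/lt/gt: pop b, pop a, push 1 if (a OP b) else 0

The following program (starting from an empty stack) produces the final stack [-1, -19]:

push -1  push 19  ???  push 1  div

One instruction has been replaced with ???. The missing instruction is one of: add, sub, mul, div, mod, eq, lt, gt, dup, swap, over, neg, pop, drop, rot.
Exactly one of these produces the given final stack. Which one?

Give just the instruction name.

Answer: neg

Derivation:
Stack before ???: [-1, 19]
Stack after ???:  [-1, -19]
The instruction that transforms [-1, 19] -> [-1, -19] is: neg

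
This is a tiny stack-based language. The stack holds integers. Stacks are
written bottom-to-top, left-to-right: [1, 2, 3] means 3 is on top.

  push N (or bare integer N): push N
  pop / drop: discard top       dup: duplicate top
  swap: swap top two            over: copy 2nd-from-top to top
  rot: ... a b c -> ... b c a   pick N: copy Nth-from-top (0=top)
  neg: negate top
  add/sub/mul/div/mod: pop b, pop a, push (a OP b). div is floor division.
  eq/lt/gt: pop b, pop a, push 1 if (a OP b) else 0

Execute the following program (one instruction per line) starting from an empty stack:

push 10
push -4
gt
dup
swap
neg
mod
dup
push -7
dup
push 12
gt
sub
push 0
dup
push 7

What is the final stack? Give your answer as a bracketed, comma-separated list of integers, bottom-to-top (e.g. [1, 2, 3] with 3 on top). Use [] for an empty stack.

Answer: [0, 0, -7, 0, 0, 7]

Derivation:
After 'push 10': [10]
After 'push -4': [10, -4]
After 'gt': [1]
After 'dup': [1, 1]
After 'swap': [1, 1]
After 'neg': [1, -1]
After 'mod': [0]
After 'dup': [0, 0]
After 'push -7': [0, 0, -7]
After 'dup': [0, 0, -7, -7]
After 'push 12': [0, 0, -7, -7, 12]
After 'gt': [0, 0, -7, 0]
After 'sub': [0, 0, -7]
After 'push 0': [0, 0, -7, 0]
After 'dup': [0, 0, -7, 0, 0]
After 'push 7': [0, 0, -7, 0, 0, 7]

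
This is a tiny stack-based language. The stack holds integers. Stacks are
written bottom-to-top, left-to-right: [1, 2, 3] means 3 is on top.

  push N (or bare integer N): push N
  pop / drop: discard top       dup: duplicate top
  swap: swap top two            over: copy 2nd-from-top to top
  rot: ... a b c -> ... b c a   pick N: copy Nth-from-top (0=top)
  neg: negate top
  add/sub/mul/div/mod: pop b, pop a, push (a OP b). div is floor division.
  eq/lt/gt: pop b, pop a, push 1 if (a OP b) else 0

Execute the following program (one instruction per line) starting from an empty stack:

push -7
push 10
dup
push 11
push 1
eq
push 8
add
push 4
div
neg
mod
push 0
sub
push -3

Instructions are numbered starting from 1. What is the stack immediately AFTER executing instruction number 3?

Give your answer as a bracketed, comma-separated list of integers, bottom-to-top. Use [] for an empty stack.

Step 1 ('push -7'): [-7]
Step 2 ('push 10'): [-7, 10]
Step 3 ('dup'): [-7, 10, 10]

Answer: [-7, 10, 10]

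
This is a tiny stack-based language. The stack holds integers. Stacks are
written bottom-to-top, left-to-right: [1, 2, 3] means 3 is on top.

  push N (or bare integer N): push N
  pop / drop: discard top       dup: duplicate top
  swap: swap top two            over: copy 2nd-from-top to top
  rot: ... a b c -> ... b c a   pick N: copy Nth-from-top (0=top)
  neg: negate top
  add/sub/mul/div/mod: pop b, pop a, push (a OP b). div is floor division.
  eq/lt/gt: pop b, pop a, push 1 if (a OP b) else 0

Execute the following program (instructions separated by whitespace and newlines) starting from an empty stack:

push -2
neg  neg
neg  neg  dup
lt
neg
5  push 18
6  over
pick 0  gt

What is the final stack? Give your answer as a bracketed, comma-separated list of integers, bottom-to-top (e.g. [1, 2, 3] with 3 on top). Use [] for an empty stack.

Answer: [0, 5, 18, 6, 0]

Derivation:
After 'push -2': [-2]
After 'neg': [2]
After 'neg': [-2]
After 'neg': [2]
After 'neg': [-2]
After 'dup': [-2, -2]
After 'lt': [0]
After 'neg': [0]
After 'push 5': [0, 5]
After 'push 18': [0, 5, 18]
After 'push 6': [0, 5, 18, 6]
After 'over': [0, 5, 18, 6, 18]
After 'pick 0': [0, 5, 18, 6, 18, 18]
After 'gt': [0, 5, 18, 6, 0]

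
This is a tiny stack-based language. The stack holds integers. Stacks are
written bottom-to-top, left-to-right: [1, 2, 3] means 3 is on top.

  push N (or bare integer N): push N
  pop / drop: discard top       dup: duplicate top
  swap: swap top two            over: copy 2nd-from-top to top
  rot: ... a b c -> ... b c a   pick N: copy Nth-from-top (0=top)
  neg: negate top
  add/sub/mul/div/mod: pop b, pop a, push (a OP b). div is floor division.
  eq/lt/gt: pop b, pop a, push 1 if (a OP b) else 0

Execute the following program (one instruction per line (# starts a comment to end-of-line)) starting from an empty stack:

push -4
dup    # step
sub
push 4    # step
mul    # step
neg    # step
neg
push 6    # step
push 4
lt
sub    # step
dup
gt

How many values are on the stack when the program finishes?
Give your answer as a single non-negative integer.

After 'push -4': stack = [-4] (depth 1)
After 'dup': stack = [-4, -4] (depth 2)
After 'sub': stack = [0] (depth 1)
After 'push 4': stack = [0, 4] (depth 2)
After 'mul': stack = [0] (depth 1)
After 'neg': stack = [0] (depth 1)
After 'neg': stack = [0] (depth 1)
After 'push 6': stack = [0, 6] (depth 2)
After 'push 4': stack = [0, 6, 4] (depth 3)
After 'lt': stack = [0, 0] (depth 2)
After 'sub': stack = [0] (depth 1)
After 'dup': stack = [0, 0] (depth 2)
After 'gt': stack = [0] (depth 1)

Answer: 1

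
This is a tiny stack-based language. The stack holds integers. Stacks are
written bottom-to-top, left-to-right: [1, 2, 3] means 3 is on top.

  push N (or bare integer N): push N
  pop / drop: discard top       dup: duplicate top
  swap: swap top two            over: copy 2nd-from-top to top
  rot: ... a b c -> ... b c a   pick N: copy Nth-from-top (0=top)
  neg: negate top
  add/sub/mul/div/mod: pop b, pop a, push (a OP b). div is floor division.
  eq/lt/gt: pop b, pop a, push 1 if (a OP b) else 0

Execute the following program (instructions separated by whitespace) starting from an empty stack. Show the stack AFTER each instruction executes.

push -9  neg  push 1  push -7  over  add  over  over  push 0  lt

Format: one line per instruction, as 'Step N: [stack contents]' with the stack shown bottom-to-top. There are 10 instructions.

Step 1: [-9]
Step 2: [9]
Step 3: [9, 1]
Step 4: [9, 1, -7]
Step 5: [9, 1, -7, 1]
Step 6: [9, 1, -6]
Step 7: [9, 1, -6, 1]
Step 8: [9, 1, -6, 1, -6]
Step 9: [9, 1, -6, 1, -6, 0]
Step 10: [9, 1, -6, 1, 1]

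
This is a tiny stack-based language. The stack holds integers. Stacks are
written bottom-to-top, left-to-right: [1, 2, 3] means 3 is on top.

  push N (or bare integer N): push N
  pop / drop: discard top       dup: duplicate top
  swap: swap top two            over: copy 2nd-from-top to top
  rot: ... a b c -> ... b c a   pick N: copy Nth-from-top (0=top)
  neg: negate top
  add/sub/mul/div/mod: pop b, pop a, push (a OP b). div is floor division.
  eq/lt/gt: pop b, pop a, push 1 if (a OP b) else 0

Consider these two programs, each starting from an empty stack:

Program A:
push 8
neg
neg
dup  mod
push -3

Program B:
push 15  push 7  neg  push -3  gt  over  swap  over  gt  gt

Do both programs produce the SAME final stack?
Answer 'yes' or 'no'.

Program A trace:
  After 'push 8': [8]
  After 'neg': [-8]
  After 'neg': [8]
  After 'dup': [8, 8]
  After 'mod': [0]
  After 'push -3': [0, -3]
Program A final stack: [0, -3]

Program B trace:
  After 'push 15': [15]
  After 'push 7': [15, 7]
  After 'neg': [15, -7]
  After 'push -3': [15, -7, -3]
  After 'gt': [15, 0]
  After 'over': [15, 0, 15]
  After 'swap': [15, 15, 0]
  After 'over': [15, 15, 0, 15]
  After 'gt': [15, 15, 0]
  After 'gt': [15, 1]
Program B final stack: [15, 1]
Same: no

Answer: no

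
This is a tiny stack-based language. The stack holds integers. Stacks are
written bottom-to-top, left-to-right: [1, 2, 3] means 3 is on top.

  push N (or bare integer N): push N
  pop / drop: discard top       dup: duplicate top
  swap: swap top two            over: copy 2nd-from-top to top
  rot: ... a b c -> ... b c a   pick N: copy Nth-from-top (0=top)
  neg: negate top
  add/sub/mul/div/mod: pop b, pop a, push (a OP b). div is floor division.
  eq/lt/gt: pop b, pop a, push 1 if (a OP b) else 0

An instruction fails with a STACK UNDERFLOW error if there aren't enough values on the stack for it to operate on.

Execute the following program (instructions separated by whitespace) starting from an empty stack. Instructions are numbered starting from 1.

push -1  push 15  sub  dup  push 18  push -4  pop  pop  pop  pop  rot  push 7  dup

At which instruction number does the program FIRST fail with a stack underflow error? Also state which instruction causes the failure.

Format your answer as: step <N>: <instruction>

Answer: step 11: rot

Derivation:
Step 1 ('push -1'): stack = [-1], depth = 1
Step 2 ('push 15'): stack = [-1, 15], depth = 2
Step 3 ('sub'): stack = [-16], depth = 1
Step 4 ('dup'): stack = [-16, -16], depth = 2
Step 5 ('push 18'): stack = [-16, -16, 18], depth = 3
Step 6 ('push -4'): stack = [-16, -16, 18, -4], depth = 4
Step 7 ('pop'): stack = [-16, -16, 18], depth = 3
Step 8 ('pop'): stack = [-16, -16], depth = 2
Step 9 ('pop'): stack = [-16], depth = 1
Step 10 ('pop'): stack = [], depth = 0
Step 11 ('rot'): needs 3 value(s) but depth is 0 — STACK UNDERFLOW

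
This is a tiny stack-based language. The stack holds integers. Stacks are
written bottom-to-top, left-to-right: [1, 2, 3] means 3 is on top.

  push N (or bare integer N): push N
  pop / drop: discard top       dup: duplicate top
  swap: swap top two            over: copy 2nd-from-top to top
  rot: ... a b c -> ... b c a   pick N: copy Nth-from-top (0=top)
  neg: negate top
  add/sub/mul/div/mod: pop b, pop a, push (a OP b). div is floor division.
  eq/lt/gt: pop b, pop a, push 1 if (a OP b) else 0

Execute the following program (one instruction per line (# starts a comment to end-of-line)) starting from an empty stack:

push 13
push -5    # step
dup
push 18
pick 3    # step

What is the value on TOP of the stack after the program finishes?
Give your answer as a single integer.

After 'push 13': [13]
After 'push -5': [13, -5]
After 'dup': [13, -5, -5]
After 'push 18': [13, -5, -5, 18]
After 'pick 3': [13, -5, -5, 18, 13]

Answer: 13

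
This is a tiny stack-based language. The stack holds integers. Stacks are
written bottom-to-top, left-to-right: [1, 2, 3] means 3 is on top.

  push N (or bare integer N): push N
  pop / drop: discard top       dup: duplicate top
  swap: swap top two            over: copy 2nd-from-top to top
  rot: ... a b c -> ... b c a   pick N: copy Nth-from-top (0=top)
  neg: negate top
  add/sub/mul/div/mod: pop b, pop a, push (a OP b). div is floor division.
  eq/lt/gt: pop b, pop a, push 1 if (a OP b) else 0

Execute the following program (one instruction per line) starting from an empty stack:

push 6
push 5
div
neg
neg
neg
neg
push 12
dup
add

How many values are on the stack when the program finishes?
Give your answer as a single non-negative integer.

After 'push 6': stack = [6] (depth 1)
After 'push 5': stack = [6, 5] (depth 2)
After 'div': stack = [1] (depth 1)
After 'neg': stack = [-1] (depth 1)
After 'neg': stack = [1] (depth 1)
After 'neg': stack = [-1] (depth 1)
After 'neg': stack = [1] (depth 1)
After 'push 12': stack = [1, 12] (depth 2)
After 'dup': stack = [1, 12, 12] (depth 3)
After 'add': stack = [1, 24] (depth 2)

Answer: 2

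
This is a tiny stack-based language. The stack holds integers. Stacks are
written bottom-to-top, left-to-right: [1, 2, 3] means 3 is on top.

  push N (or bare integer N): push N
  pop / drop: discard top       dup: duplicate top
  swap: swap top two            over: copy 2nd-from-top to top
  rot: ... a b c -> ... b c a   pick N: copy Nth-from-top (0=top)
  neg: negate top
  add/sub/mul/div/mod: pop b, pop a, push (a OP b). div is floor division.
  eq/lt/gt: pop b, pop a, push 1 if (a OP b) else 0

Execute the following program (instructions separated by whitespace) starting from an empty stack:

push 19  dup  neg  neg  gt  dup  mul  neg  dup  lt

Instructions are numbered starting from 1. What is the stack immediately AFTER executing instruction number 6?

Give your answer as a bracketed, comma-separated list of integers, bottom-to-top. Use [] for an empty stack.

Answer: [0, 0]

Derivation:
Step 1 ('push 19'): [19]
Step 2 ('dup'): [19, 19]
Step 3 ('neg'): [19, -19]
Step 4 ('neg'): [19, 19]
Step 5 ('gt'): [0]
Step 6 ('dup'): [0, 0]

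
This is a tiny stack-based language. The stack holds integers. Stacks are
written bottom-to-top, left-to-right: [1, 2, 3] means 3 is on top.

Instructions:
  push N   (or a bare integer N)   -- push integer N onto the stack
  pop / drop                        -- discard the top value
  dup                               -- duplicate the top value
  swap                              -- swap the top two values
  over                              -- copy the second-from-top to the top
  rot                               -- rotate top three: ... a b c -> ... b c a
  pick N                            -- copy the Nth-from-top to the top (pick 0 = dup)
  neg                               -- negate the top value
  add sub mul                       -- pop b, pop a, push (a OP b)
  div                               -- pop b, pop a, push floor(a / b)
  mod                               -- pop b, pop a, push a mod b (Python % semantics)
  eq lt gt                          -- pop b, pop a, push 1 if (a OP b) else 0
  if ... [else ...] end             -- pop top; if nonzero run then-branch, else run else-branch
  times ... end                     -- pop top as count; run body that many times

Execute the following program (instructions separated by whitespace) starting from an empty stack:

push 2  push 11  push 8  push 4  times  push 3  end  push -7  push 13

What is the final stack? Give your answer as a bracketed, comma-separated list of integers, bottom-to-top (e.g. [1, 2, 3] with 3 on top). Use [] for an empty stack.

Answer: [2, 11, 8, 3, 3, 3, 3, -7, 13]

Derivation:
After 'push 2': [2]
After 'push 11': [2, 11]
After 'push 8': [2, 11, 8]
After 'push 4': [2, 11, 8, 4]
After 'times': [2, 11, 8]
After 'push 3': [2, 11, 8, 3]
After 'push 3': [2, 11, 8, 3, 3]
After 'push 3': [2, 11, 8, 3, 3, 3]
After 'push 3': [2, 11, 8, 3, 3, 3, 3]
After 'push -7': [2, 11, 8, 3, 3, 3, 3, -7]
After 'push 13': [2, 11, 8, 3, 3, 3, 3, -7, 13]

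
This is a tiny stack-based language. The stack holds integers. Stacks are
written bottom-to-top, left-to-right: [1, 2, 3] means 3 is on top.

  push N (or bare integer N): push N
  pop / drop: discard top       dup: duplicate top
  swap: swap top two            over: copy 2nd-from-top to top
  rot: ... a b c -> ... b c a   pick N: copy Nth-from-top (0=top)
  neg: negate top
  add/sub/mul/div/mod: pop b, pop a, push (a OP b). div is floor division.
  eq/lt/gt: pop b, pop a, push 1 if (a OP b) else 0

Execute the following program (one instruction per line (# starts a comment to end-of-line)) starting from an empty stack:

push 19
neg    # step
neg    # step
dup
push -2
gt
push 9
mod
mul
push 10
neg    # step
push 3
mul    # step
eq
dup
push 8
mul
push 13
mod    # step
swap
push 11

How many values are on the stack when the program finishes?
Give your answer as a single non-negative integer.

After 'push 19': stack = [19] (depth 1)
After 'neg': stack = [-19] (depth 1)
After 'neg': stack = [19] (depth 1)
After 'dup': stack = [19, 19] (depth 2)
After 'push -2': stack = [19, 19, -2] (depth 3)
After 'gt': stack = [19, 1] (depth 2)
After 'push 9': stack = [19, 1, 9] (depth 3)
After 'mod': stack = [19, 1] (depth 2)
After 'mul': stack = [19] (depth 1)
After 'push 10': stack = [19, 10] (depth 2)
  ...
After 'push 3': stack = [19, -10, 3] (depth 3)
After 'mul': stack = [19, -30] (depth 2)
After 'eq': stack = [0] (depth 1)
After 'dup': stack = [0, 0] (depth 2)
After 'push 8': stack = [0, 0, 8] (depth 3)
After 'mul': stack = [0, 0] (depth 2)
After 'push 13': stack = [0, 0, 13] (depth 3)
After 'mod': stack = [0, 0] (depth 2)
After 'swap': stack = [0, 0] (depth 2)
After 'push 11': stack = [0, 0, 11] (depth 3)

Answer: 3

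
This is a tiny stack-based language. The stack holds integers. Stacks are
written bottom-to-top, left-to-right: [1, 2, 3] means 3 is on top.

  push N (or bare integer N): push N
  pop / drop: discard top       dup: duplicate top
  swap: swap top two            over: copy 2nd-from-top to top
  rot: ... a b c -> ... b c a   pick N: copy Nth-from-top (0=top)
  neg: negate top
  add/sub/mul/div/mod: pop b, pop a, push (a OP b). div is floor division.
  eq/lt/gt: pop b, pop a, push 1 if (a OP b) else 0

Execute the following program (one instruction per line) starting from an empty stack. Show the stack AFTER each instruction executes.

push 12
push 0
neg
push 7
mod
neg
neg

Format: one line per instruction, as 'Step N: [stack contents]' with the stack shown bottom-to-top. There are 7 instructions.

Step 1: [12]
Step 2: [12, 0]
Step 3: [12, 0]
Step 4: [12, 0, 7]
Step 5: [12, 0]
Step 6: [12, 0]
Step 7: [12, 0]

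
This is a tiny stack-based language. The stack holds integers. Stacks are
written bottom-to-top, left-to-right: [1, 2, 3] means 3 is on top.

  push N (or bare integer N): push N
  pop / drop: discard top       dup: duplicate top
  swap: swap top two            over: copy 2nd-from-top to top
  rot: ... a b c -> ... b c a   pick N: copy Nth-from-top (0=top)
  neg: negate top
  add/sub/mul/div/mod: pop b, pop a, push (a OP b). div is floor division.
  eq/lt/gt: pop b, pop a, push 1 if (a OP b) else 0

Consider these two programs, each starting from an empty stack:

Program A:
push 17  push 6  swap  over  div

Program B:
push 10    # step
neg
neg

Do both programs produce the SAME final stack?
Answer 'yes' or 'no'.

Answer: no

Derivation:
Program A trace:
  After 'push 17': [17]
  After 'push 6': [17, 6]
  After 'swap': [6, 17]
  After 'over': [6, 17, 6]
  After 'div': [6, 2]
Program A final stack: [6, 2]

Program B trace:
  After 'push 10': [10]
  After 'neg': [-10]
  After 'neg': [10]
Program B final stack: [10]
Same: no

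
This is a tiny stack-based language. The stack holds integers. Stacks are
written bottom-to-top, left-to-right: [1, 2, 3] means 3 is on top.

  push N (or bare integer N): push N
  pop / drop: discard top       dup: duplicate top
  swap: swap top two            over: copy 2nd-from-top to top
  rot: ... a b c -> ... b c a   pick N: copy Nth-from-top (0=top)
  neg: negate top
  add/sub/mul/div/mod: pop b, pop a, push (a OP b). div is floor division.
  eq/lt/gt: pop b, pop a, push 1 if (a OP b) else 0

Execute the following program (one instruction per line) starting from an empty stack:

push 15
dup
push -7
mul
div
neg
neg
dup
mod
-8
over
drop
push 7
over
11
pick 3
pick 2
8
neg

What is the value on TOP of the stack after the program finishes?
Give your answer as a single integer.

After 'push 15': [15]
After 'dup': [15, 15]
After 'push -7': [15, 15, -7]
After 'mul': [15, -105]
After 'div': [-1]
After 'neg': [1]
After 'neg': [-1]
After 'dup': [-1, -1]
After 'mod': [0]
After 'push -8': [0, -8]
After 'over': [0, -8, 0]
After 'drop': [0, -8]
After 'push 7': [0, -8, 7]
After 'over': [0, -8, 7, -8]
After 'push 11': [0, -8, 7, -8, 11]
After 'pick 3': [0, -8, 7, -8, 11, -8]
After 'pick 2': [0, -8, 7, -8, 11, -8, -8]
After 'push 8': [0, -8, 7, -8, 11, -8, -8, 8]
After 'neg': [0, -8, 7, -8, 11, -8, -8, -8]

Answer: -8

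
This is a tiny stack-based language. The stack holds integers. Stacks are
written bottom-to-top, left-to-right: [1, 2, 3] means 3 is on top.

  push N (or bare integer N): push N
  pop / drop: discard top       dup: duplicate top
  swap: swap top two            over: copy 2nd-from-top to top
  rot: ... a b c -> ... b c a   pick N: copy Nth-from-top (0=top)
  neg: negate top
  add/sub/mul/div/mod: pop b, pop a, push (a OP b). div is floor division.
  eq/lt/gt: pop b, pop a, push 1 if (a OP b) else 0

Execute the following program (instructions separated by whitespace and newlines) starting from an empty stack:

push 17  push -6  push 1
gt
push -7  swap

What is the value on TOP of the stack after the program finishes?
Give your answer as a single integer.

Answer: 0

Derivation:
After 'push 17': [17]
After 'push -6': [17, -6]
After 'push 1': [17, -6, 1]
After 'gt': [17, 0]
After 'push -7': [17, 0, -7]
After 'swap': [17, -7, 0]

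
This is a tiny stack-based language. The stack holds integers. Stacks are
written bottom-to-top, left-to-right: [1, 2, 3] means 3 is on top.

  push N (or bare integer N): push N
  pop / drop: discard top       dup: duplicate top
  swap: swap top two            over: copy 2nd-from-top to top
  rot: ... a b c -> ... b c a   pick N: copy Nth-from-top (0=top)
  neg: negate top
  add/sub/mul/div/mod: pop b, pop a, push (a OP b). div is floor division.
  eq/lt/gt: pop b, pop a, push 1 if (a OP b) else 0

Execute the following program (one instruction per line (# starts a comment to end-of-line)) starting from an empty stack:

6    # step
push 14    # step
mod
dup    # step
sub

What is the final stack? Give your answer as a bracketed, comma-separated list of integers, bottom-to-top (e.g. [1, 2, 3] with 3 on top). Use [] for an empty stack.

After 'push 6': [6]
After 'push 14': [6, 14]
After 'mod': [6]
After 'dup': [6, 6]
After 'sub': [0]

Answer: [0]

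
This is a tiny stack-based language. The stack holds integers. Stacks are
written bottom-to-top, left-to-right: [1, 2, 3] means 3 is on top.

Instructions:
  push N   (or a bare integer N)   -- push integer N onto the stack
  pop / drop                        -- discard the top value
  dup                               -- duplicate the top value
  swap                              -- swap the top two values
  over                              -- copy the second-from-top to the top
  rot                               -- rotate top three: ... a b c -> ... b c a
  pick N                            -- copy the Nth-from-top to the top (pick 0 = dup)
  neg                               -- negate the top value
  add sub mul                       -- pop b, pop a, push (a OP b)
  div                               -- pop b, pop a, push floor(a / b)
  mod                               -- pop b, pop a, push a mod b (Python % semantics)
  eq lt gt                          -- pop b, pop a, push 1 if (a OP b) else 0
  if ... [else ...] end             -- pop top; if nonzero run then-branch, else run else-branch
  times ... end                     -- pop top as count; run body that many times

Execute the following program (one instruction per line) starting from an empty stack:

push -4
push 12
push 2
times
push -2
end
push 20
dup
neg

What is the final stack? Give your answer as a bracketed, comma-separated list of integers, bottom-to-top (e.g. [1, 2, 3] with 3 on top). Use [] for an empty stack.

After 'push -4': [-4]
After 'push 12': [-4, 12]
After 'push 2': [-4, 12, 2]
After 'times': [-4, 12]
After 'push -2': [-4, 12, -2]
After 'push -2': [-4, 12, -2, -2]
After 'push 20': [-4, 12, -2, -2, 20]
After 'dup': [-4, 12, -2, -2, 20, 20]
After 'neg': [-4, 12, -2, -2, 20, -20]

Answer: [-4, 12, -2, -2, 20, -20]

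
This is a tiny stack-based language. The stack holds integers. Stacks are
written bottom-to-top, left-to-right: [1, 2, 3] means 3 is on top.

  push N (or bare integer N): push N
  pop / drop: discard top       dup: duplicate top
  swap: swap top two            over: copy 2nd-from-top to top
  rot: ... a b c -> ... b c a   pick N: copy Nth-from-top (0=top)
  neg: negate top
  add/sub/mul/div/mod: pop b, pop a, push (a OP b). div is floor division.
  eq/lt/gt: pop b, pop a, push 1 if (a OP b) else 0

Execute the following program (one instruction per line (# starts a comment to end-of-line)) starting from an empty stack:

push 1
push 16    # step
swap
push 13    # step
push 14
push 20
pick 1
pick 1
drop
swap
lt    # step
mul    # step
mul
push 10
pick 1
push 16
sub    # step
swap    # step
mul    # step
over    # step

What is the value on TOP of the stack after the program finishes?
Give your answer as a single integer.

Answer: 182

Derivation:
After 'push 1': [1]
After 'push 16': [1, 16]
After 'swap': [16, 1]
After 'push 13': [16, 1, 13]
After 'push 14': [16, 1, 13, 14]
After 'push 20': [16, 1, 13, 14, 20]
After 'pick 1': [16, 1, 13, 14, 20, 14]
After 'pick 1': [16, 1, 13, 14, 20, 14, 20]
After 'drop': [16, 1, 13, 14, 20, 14]
After 'swap': [16, 1, 13, 14, 14, 20]
After 'lt': [16, 1, 13, 14, 1]
After 'mul': [16, 1, 13, 14]
After 'mul': [16, 1, 182]
After 'push 10': [16, 1, 182, 10]
After 'pick 1': [16, 1, 182, 10, 182]
After 'push 16': [16, 1, 182, 10, 182, 16]
After 'sub': [16, 1, 182, 10, 166]
After 'swap': [16, 1, 182, 166, 10]
After 'mul': [16, 1, 182, 1660]
After 'over': [16, 1, 182, 1660, 182]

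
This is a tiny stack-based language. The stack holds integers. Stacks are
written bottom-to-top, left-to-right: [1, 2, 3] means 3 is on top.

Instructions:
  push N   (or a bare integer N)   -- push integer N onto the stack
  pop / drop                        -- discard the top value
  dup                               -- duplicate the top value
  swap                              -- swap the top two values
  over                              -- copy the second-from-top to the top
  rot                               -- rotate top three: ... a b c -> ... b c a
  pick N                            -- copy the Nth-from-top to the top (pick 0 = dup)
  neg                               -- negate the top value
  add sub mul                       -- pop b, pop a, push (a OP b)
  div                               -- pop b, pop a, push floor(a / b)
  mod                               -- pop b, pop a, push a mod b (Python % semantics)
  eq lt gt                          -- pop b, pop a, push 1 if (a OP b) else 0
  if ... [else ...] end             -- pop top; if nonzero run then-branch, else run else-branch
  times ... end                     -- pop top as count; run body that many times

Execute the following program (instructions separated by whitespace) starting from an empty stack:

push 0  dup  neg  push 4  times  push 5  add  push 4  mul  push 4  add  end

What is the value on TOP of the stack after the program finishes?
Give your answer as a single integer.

After 'push 0': [0]
After 'dup': [0, 0]
After 'neg': [0, 0]
After 'push 4': [0, 0, 4]
After 'times': [0, 0]
After 'push 5': [0, 0, 5]
After 'add': [0, 5]
After 'push 4': [0, 5, 4]
After 'mul': [0, 20]
After 'push 4': [0, 20, 4]
  ...
After 'push 4': [0, 125, 4]
After 'mul': [0, 500]
After 'push 4': [0, 500, 4]
After 'add': [0, 504]
After 'push 5': [0, 504, 5]
After 'add': [0, 509]
After 'push 4': [0, 509, 4]
After 'mul': [0, 2036]
After 'push 4': [0, 2036, 4]
After 'add': [0, 2040]

Answer: 2040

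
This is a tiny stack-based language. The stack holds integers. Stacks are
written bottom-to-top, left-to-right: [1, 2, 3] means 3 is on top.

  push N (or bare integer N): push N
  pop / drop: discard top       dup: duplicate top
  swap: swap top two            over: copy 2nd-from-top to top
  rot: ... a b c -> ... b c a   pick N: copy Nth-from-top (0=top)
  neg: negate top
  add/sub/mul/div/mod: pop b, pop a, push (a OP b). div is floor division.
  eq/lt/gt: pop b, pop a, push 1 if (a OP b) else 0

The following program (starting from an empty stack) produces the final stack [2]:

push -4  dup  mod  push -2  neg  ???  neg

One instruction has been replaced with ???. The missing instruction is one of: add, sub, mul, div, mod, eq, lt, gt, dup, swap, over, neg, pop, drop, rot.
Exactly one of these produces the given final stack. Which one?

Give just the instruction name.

Stack before ???: [0, 2]
Stack after ???:  [-2]
The instruction that transforms [0, 2] -> [-2] is: sub

Answer: sub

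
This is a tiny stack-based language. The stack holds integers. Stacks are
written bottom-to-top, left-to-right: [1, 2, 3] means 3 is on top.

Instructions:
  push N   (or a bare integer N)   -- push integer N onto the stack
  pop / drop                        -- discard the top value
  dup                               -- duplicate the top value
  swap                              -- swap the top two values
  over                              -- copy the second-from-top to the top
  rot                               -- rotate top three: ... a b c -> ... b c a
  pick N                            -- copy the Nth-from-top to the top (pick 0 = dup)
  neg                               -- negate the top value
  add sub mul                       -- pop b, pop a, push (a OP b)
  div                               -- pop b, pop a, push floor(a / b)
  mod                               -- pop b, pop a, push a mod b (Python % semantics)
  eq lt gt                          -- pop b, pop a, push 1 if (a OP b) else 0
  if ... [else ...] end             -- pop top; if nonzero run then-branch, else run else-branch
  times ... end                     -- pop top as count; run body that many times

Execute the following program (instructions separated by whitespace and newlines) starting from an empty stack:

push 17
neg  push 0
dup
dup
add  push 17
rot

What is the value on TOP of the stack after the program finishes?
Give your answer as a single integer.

Answer: 0

Derivation:
After 'push 17': [17]
After 'neg': [-17]
After 'push 0': [-17, 0]
After 'dup': [-17, 0, 0]
After 'dup': [-17, 0, 0, 0]
After 'add': [-17, 0, 0]
After 'push 17': [-17, 0, 0, 17]
After 'rot': [-17, 0, 17, 0]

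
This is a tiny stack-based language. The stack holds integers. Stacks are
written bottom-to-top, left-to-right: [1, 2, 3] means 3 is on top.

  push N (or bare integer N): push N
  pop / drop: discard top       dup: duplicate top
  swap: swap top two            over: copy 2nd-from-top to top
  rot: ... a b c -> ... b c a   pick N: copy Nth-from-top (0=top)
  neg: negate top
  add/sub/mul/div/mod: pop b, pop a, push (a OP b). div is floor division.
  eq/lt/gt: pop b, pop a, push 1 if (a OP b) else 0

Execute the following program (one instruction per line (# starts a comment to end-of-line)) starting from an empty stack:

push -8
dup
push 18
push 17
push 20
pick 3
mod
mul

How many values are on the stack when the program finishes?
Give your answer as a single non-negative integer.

Answer: 4

Derivation:
After 'push -8': stack = [-8] (depth 1)
After 'dup': stack = [-8, -8] (depth 2)
After 'push 18': stack = [-8, -8, 18] (depth 3)
After 'push 17': stack = [-8, -8, 18, 17] (depth 4)
After 'push 20': stack = [-8, -8, 18, 17, 20] (depth 5)
After 'pick 3': stack = [-8, -8, 18, 17, 20, -8] (depth 6)
After 'mod': stack = [-8, -8, 18, 17, -4] (depth 5)
After 'mul': stack = [-8, -8, 18, -68] (depth 4)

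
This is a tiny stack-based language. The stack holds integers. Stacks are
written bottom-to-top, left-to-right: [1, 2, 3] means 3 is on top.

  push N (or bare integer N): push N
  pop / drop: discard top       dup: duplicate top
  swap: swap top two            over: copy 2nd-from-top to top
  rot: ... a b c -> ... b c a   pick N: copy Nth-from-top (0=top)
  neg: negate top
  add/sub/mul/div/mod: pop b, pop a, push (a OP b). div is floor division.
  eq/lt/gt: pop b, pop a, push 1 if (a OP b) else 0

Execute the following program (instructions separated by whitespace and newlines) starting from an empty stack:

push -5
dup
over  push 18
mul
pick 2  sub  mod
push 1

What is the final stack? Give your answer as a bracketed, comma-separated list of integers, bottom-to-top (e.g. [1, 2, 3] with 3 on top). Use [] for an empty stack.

After 'push -5': [-5]
After 'dup': [-5, -5]
After 'over': [-5, -5, -5]
After 'push 18': [-5, -5, -5, 18]
After 'mul': [-5, -5, -90]
After 'pick 2': [-5, -5, -90, -5]
After 'sub': [-5, -5, -85]
After 'mod': [-5, -5]
After 'push 1': [-5, -5, 1]

Answer: [-5, -5, 1]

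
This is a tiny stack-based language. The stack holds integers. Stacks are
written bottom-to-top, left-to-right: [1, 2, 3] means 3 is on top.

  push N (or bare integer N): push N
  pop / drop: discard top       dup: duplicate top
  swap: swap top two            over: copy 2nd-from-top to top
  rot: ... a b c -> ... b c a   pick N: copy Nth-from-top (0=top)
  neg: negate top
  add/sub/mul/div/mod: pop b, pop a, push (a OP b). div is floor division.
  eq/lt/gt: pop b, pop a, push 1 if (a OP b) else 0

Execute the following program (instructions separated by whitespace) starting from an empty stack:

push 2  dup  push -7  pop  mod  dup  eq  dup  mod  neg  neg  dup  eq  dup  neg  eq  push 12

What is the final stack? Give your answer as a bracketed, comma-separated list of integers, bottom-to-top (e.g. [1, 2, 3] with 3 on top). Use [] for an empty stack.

Answer: [0, 12]

Derivation:
After 'push 2': [2]
After 'dup': [2, 2]
After 'push -7': [2, 2, -7]
After 'pop': [2, 2]
After 'mod': [0]
After 'dup': [0, 0]
After 'eq': [1]
After 'dup': [1, 1]
After 'mod': [0]
After 'neg': [0]
After 'neg': [0]
After 'dup': [0, 0]
After 'eq': [1]
After 'dup': [1, 1]
After 'neg': [1, -1]
After 'eq': [0]
After 'push 12': [0, 12]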